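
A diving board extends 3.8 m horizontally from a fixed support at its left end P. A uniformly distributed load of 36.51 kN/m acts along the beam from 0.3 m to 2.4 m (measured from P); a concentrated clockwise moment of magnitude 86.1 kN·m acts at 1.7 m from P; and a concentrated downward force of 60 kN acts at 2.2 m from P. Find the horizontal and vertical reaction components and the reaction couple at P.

Resultant of the distributed load: 36.51 × 2.1 = 76.671 kN at 1.35 m from P.
ΣF_x = 0: P_x = 0.
ΣF_y = 0: P_y − 36.51·2.1 − 60 = 0 → P_y = 136.7 kN.
ΣM about P: M_P − (36.51·2.1)·1.35 − 86.1 − 60·2.2 = 0 → M_P = 321.6 kN·m.

P_x = 0, P_y = 136.7 kN, M_P = 321.6 kN·m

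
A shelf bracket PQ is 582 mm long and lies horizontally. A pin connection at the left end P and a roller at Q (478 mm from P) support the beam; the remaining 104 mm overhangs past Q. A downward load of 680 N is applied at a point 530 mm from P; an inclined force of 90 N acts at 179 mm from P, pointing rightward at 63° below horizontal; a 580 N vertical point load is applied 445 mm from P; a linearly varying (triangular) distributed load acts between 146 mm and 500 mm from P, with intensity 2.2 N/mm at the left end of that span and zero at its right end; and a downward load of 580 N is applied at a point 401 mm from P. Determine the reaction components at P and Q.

P_x = -40.86 N, P_y = 284.0 N, Q_y = 2026 N

Resultant of the triangular load: ½ × 2.2 × 354 = 389.4 N, acting at 264 mm from P (one-third of the span from the peak).
Taking moments about P: Q_y·478 − 680·530 − 90·sin63°·179 − 580·445 − (½·2.2·354)·264 − 580·401 = 0 → Q_y = 968236/478 = 2025.6 ≈ 2026 N.
ΣF_y = 0: P_y + 2025.6 − 680 − 90·sin63° − 580 − ½·2.2·354 − 580 = 0 → P_y = 284.0 N.
ΣF_x = 0: P_x + 90·cos63° = 0 → P_x = -40.86 N.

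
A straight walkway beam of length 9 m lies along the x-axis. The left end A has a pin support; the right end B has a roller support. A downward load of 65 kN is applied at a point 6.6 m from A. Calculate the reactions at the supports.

ΣM about A: B_y·9 − 65·6.6 = 0 → B_y = 429/9 = 47.6667 ≈ 47.67 kN.
ΣF_y = 0: A_y + 47.6667 − 65 = 0 → A_y = 17.33 kN.
ΣF_x = 0: no horizontal applied forces, so A_x = 0.

A_x = 0, A_y = 17.33 kN, B_y = 47.67 kN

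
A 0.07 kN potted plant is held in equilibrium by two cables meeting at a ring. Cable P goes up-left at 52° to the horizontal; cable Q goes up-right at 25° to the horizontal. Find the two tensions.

ΣF_x = 0: −T_P·cos52° + T_Q·cos25° = 0 → T_Q = 0.679307·T_P.
ΣF_y = 0: T_P·sin52° + T_Q·sin25° = 0.07.
Substitute: T_P·(0.788011 + 0.679307·0.422618) = 0.07 → T_P = 0.0651103 ≈ 0.06511 kN.
Then T_Q = 0.679307 × 0.0651103 = 0.04423 kN.

T_P = 0.06511 kN, T_Q = 0.04423 kN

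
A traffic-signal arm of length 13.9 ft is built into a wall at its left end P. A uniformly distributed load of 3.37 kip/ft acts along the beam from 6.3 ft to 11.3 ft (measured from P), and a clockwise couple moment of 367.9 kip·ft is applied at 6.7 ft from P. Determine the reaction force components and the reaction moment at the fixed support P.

Resultant of the distributed load: 3.37 × 5 = 16.85 kip at 8.8 ft from P.
ΣF_x = 0: P_x = 0.
ΣF_y = 0: P_y − 3.37·5 = 0 → P_y = 16.85 kip.
ΣM about P: M_P − (3.37·5)·8.8 − 367.9 = 0 → M_P = 516.2 kip·ft.

P_x = 0, P_y = 16.85 kip, M_P = 516.2 kip·ft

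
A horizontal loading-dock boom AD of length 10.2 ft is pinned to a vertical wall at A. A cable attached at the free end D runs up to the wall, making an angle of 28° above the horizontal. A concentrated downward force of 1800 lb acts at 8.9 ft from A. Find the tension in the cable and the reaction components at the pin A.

T = 3345 lb, A_x = 2954 lb, A_y = 229.4 lb

ΣM about A: T·sin28°·10.2 − 1800·8.9 = 0 → T = 16020/(10.2·0.469472) = 3345.44 ≈ 3345 lb.
ΣF_x = 0: A_x − T·cos28° = 0 → A_x = 3345.44 × 0.882948 = 2954 lb.
ΣF_y = 0: A_y + T·sin28° − 1800 = 0 → A_y = 1800 − 3345.44 × 0.469472 = 229.4 lb.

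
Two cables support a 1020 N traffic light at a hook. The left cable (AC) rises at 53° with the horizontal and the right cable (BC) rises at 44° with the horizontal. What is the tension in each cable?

ΣF_x = 0: −T_AC·cos53° + T_BC·cos44° = 0 → T_BC = 0.836621·T_AC.
ΣF_y = 0: T_AC·sin53° + T_BC·sin44° = 1020.
Substitute: T_AC·(0.798636 + 0.836621·0.694658) = 1020 → T_AC = 739.237 ≈ 739.2 N.
Then T_BC = 0.836621 × 739.237 = 618.5 N.

T_AC = 739.2 N, T_BC = 618.5 N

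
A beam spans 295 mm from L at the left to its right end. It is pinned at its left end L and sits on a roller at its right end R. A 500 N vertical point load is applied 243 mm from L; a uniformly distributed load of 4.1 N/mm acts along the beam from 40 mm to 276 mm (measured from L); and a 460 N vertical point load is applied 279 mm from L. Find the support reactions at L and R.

L_x = 0, L_y = 562.4 N, R_y = 1365 N

Resultant of the distributed load: 4.1 × 236 = 967.6 N at 158 mm from L.
Moments about L: R_y·295 − 500·243 − (4.1·236)·158 − 460·279 = 0 → R_y = 402720.8/295 = 1365.16 ≈ 1365 N.
ΣF_y = 0: L_y + 1365.16 − 500 − 4.1·236 − 460 = 0 → L_y = 562.4 N.
ΣF_x = 0: no horizontal applied forces, so L_x = 0.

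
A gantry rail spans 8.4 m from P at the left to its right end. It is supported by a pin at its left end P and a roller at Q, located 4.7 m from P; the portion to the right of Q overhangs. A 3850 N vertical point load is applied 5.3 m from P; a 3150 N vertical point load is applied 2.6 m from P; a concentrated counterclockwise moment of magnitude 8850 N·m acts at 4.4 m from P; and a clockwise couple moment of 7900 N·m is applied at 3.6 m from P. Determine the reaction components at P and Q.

Moments about P: Q_y·4.7 − 3850·5.3 − 3150·2.6 + 8850 − 7900 = 0 → Q_y = 27645/4.7 = 5881.91 ≈ 5882 N.
ΣF_y = 0: P_y + 5881.91 − 3850 − 3150 = 0 → P_y = 1118 N.
ΣF_x = 0: no horizontal applied forces, so P_x = 0.

P_x = 0, P_y = 1118 N, Q_y = 5882 N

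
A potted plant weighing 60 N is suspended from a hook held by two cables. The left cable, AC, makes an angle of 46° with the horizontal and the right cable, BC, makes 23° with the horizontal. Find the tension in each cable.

ΣF_x = 0: −T_AC·cos46° + T_BC·cos23° = 0 → T_BC = 0.754649·T_AC.
ΣF_y = 0: T_AC·sin46° + T_BC·sin23° = 60.
Substitute: T_AC·(0.71934 + 0.754649·0.390731) = 60 → T_AC = 59.1597 ≈ 59.16 N.
Then T_BC = 0.754649 × 59.1597 = 44.64 N.

T_AC = 59.16 N, T_BC = 44.64 N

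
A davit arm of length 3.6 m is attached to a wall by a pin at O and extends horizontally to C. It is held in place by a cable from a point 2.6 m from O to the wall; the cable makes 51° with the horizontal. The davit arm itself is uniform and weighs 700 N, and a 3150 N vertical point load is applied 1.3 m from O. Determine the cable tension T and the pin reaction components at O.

T = 2650 N, O_x = 1668 N, O_y = 1790 N

ΣM about O: T·sin51°·2.6 − 700·1.8 − 3150·1.3 = 0 → T = 5355/(2.6·0.777146) = 2650.23 ≈ 2650 N.
ΣF_x = 0: O_x − T·cos51° = 0 → O_x = 2650.23 × 0.62932 = 1668 N.
ΣF_y = 0: O_y + T·sin51° − 700 − 3150 = 0 → O_y = 3850 − 2650.23 × 0.777146 = 1790 N.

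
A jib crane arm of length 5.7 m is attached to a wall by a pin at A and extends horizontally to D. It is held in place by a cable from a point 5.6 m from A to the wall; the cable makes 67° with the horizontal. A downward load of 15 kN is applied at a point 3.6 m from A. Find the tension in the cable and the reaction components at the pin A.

T = 10.48 kN, A_x = 4.093 kN, A_y = 5.357 kN

ΣM about A: T·sin67°·5.6 − 15·3.6 = 0 → T = 54/(5.6·0.920505) = 10.4756 ≈ 10.48 kN.
ΣF_x = 0: A_x − T·cos67° = 0 → A_x = 10.4756 × 0.390731 = 4.093 kN.
ΣF_y = 0: A_y + T·sin67° − 15 = 0 → A_y = 15 − 10.4756 × 0.920505 = 5.357 kN.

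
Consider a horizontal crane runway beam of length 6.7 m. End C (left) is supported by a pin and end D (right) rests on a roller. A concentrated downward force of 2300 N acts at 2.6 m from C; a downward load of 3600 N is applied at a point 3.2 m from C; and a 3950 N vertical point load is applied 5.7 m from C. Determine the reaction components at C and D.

C_x = 0, C_y = 3878 N, D_y = 5972 N

Taking moments about C: D_y·6.7 − 2300·2.6 − 3600·3.2 − 3950·5.7 = 0 → D_y = 40015/6.7 = 5972.39 ≈ 5972 N.
ΣF_y = 0: C_y + 5972.39 − 2300 − 3600 − 3950 = 0 → C_y = 3878 N.
ΣF_x = 0: no horizontal applied forces, so C_x = 0.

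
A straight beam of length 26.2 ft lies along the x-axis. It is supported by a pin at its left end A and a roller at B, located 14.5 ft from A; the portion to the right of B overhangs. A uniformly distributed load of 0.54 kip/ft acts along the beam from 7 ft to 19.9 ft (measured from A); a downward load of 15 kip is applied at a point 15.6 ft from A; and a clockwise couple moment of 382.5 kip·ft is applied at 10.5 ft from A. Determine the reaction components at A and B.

A_x = 0, A_y = -27.01 kip, B_y = 48.98 kip

Resultant of the distributed load: 0.54 × 12.9 = 6.966 kip at 13.45 ft from A.
Taking moments about A: B_y·14.5 − (0.54·12.9)·13.45 − 15·15.6 − 382.5 = 0 → B_y = 710.1927/14.5 = 48.9788 ≈ 48.98 kip.
ΣF_y = 0: A_y + 48.9788 − 0.54·12.9 − 15 = 0 → A_y = -27.01 kip.
ΣF_x = 0: no horizontal applied forces, so A_x = 0.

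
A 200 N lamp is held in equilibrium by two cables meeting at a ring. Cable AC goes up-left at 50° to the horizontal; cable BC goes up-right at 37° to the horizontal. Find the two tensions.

T_AC = 159.9 N, T_BC = 128.7 N

ΣF_x = 0: −T_AC·cos50° + T_BC·cos37° = 0 → T_BC = 0.804857·T_AC.
ΣF_y = 0: T_AC·sin50° + T_BC·sin37° = 200.
Substitute: T_AC·(0.766044 + 0.804857·0.601815) = 200 → T_AC = 159.946 ≈ 159.9 N.
Then T_BC = 0.804857 × 159.946 = 128.7 N.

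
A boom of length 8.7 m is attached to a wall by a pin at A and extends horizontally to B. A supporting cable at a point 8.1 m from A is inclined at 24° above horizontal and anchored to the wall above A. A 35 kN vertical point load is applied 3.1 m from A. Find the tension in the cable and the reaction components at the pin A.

ΣM about A: T·sin24°·8.1 − 35·3.1 = 0 → T = 108.5/(8.1·0.406737) = 32.933 ≈ 32.93 kN.
ΣF_x = 0: A_x − T·cos24° = 0 → A_x = 32.933 × 0.913545 = 30.09 kN.
ΣF_y = 0: A_y + T·sin24° − 35 = 0 → A_y = 35 − 32.933 × 0.406737 = 21.60 kN.

T = 32.93 kN, A_x = 30.09 kN, A_y = 21.60 kN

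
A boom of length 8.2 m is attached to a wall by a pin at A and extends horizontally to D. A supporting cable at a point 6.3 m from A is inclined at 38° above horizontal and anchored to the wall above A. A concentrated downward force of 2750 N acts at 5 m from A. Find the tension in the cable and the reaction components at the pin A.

ΣM about A: T·sin38°·6.3 − 2750·5 = 0 → T = 13750/(6.3·0.615661) = 3545.03 ≈ 3545 N.
ΣF_x = 0: A_x − T·cos38° = 0 → A_x = 3545.03 × 0.788011 = 2794 N.
ΣF_y = 0: A_y + T·sin38° − 2750 = 0 → A_y = 2750 − 3545.03 × 0.615661 = 567.5 N.

T = 3545 N, A_x = 2794 N, A_y = 567.5 N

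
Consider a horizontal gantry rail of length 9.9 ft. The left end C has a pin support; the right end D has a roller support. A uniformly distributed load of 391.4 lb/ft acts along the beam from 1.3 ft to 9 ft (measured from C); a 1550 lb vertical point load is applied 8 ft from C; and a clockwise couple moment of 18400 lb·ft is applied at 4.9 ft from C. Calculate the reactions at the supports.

Resultant of the distributed load: 391.4 × 7.7 = 3013.78 lb at 5.15 ft from C.
Moments about C: D_y·9.9 − (391.4·7.7)·5.15 − 1550·8 − 18400 = 0 → D_y = 46320.967/9.9 = 4678.89 ≈ 4679 lb.
ΣF_y = 0: C_y + 4678.89 − 391.4·7.7 − 1550 = 0 → C_y = -115.1 lb.
ΣF_x = 0: no horizontal applied forces, so C_x = 0.

C_x = 0, C_y = -115.1 lb, D_y = 4679 lb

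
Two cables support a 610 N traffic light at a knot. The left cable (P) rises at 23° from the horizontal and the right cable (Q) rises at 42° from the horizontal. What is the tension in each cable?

ΣF_x = 0: −T_P·cos23° + T_Q·cos42° = 0 → T_Q = 1.23866·T_P.
ΣF_y = 0: T_P·sin23° + T_Q·sin42° = 610.
Substitute: T_P·(0.390731 + 1.23866·0.669131) = 610 → T_P = 500.182 ≈ 500.2 N.
Then T_Q = 1.23866 × 500.182 = 619.6 N.

T_P = 500.2 N, T_Q = 619.6 N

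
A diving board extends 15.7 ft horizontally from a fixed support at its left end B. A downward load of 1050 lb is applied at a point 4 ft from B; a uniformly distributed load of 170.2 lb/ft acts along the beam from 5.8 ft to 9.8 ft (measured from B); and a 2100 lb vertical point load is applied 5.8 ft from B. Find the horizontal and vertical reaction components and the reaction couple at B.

Resultant of the distributed load: 170.2 × 4 = 680.8 lb at 7.8 ft from B.
ΣF_x = 0: B_x = 0.
ΣF_y = 0: B_y − 1050 − 170.2·4 − 2100 = 0 → B_y = 3831 lb.
ΣM about B: M_B − 1050·4 − (170.2·4)·7.8 − 2100·5.8 = 0 → M_B = 21690 lb·ft.

B_x = 0, B_y = 3831 lb, M_B = 21690 lb·ft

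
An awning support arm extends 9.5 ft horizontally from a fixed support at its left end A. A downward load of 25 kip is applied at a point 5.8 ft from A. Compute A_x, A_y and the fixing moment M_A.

A_x = 0, A_y = 25.00 kip, M_A = 145.0 kip·ft

ΣF_x = 0: A_x = 0.
ΣF_y = 0: A_y − 25 = 0 → A_y = 25.00 kip.
ΣM about A: M_A − 25·5.8 = 0 → M_A = 145.0 kip·ft.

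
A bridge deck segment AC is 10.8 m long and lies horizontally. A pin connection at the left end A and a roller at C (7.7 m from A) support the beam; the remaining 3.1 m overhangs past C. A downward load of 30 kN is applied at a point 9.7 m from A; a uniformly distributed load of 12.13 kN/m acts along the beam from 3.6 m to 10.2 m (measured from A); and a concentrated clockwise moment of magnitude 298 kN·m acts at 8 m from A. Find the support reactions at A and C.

A_x = 0, A_y = -38.18 kN, C_y = 148.2 kN

Resultant of the distributed load: 12.13 × 6.6 = 80.058 kN at 6.9 m from A.
ΣM about A: C_y·7.7 − 30·9.7 − (12.13·6.6)·6.9 − 298 = 0 → C_y = 1141.4002/7.7 = 148.234 ≈ 148.2 kN.
ΣF_y = 0: A_y + 148.234 − 30 − 12.13·6.6 = 0 → A_y = -38.18 kN.
ΣF_x = 0: no horizontal applied forces, so A_x = 0.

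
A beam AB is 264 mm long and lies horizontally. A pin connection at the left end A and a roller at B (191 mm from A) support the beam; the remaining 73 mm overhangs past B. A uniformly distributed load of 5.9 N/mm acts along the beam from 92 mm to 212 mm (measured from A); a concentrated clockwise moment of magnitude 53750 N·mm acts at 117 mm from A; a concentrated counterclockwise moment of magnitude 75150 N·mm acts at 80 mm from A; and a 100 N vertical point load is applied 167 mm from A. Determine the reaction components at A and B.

A_x = 0, A_y = 269.2 N, B_y = 538.8 N

Resultant of the distributed load: 5.9 × 120 = 708 N at 152 mm from A.
Taking moments about A: B_y·191 − (5.9·120)·152 − 53750 + 75150 − 100·167 = 0 → B_y = 102916/191 = 538.827 ≈ 538.8 N.
ΣF_y = 0: A_y + 538.827 − 5.9·120 − 100 = 0 → A_y = 269.2 N.
ΣF_x = 0: no horizontal applied forces, so A_x = 0.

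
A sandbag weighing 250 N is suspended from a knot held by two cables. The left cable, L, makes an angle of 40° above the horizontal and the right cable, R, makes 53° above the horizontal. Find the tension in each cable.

T_L = 150.7 N, T_R = 191.8 N

ΣF_x = 0: −T_L·cos40° + T_R·cos53° = 0 → T_R = 1.27289·T_L.
ΣF_y = 0: T_L·sin40° + T_R·sin53° = 250.
Substitute: T_L·(0.642788 + 1.27289·0.798636) = 250 → T_L = 150.66 ≈ 150.7 N.
Then T_R = 1.27289 × 150.66 = 191.8 N.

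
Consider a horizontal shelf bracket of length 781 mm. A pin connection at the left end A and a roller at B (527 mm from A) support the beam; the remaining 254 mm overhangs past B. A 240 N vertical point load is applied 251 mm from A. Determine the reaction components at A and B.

A_x = 0, A_y = 125.7 N, B_y = 114.3 N

ΣM about A: B_y·527 − 240·251 = 0 → B_y = 60240/527 = 114.307 ≈ 114.3 N.
ΣF_y = 0: A_y + 114.307 − 240 = 0 → A_y = 125.7 N.
ΣF_x = 0: no horizontal applied forces, so A_x = 0.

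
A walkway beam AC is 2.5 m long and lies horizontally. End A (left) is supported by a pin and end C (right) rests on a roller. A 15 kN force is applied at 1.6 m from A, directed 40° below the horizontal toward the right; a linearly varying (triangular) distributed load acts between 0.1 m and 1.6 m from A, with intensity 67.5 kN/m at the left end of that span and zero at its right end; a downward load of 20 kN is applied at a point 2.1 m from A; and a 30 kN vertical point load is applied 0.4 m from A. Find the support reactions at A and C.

Resultant of the triangular load: ½ × 67.5 × 1.5 = 50.625 kN, acting at 0.6 m from A (one-third of the span from the peak).
Taking moments about A: C_y·2.5 − 15·sin40°·1.6 − (½·67.5·1.5)·0.6 − 20·2.1 − 30·0.4 = 0 → C_y = 99.8019/2.5 = 39.9208 ≈ 39.92 kN.
ΣF_y = 0: A_y + 39.9208 − 15·sin40° − ½·67.5·1.5 − 20 − 30 = 0 → A_y = 70.35 kN.
ΣF_x = 0: A_x + 15·cos40° = 0 → A_x = -11.49 kN.

A_x = -11.49 kN, A_y = 70.35 kN, C_y = 39.92 kN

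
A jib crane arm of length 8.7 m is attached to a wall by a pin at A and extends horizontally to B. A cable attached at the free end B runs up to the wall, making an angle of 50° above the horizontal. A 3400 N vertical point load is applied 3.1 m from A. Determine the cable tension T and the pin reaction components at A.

ΣM about A: T·sin50°·8.7 − 3400·3.1 = 0 → T = 10540/(8.7·0.766044) = 1581.49 ≈ 1581 N.
ΣF_x = 0: A_x − T·cos50° = 0 → A_x = 1581.49 × 0.642788 = 1017 N.
ΣF_y = 0: A_y + T·sin50° − 3400 = 0 → A_y = 3400 − 1581.49 × 0.766044 = 2189 N.

T = 1581 N, A_x = 1017 N, A_y = 2189 N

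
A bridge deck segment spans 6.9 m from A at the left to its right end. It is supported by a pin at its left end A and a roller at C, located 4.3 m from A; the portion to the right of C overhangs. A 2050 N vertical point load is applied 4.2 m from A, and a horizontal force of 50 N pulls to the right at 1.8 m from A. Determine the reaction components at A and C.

A_x = -50.00 N, A_y = 47.67 N, C_y = 2002 N

Taking moments about A: C_y·4.3 − 2050·4.2 = 0 → C_y = 8610/4.3 = 2002.33 ≈ 2002 N.
ΣF_y = 0: A_y + 2002.33 − 2050 = 0 → A_y = 47.67 N.
ΣF_x = 0: A_x + 50 = 0 → A_x = -50.00 N.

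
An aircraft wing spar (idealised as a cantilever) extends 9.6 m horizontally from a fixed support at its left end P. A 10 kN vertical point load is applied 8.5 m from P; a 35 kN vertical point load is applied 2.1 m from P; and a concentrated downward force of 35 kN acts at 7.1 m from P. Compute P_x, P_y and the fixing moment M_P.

ΣF_x = 0: P_x = 0.
ΣF_y = 0: P_y − 10 − 35 − 35 = 0 → P_y = 80.00 kN.
ΣM about P: M_P − 10·8.5 − 35·2.1 − 35·7.1 = 0 → M_P = 407.0 kN·m.

P_x = 0, P_y = 80.00 kN, M_P = 407.0 kN·m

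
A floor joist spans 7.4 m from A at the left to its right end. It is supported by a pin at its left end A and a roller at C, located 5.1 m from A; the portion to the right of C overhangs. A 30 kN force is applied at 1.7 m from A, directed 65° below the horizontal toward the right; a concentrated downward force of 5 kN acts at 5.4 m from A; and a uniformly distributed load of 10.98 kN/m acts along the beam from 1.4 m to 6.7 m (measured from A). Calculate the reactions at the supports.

A_x = -12.68 kN, A_y = 29.81 kN, C_y = 60.57 kN

Resultant of the distributed load: 10.98 × 5.3 = 58.194 kN at 4.05 m from A.
Moments about A: C_y·5.1 − 30·sin65°·1.7 − 5·5.4 − (10.98·5.3)·4.05 = 0 → C_y = 308.907/5.1 = 60.57 kN.
ΣF_y = 0: A_y + 60.57 − 30·sin65° − 5 − 10.98·5.3 = 0 → A_y = 29.81 kN.
ΣF_x = 0: A_x + 30·cos65° = 0 → A_x = -12.68 kN.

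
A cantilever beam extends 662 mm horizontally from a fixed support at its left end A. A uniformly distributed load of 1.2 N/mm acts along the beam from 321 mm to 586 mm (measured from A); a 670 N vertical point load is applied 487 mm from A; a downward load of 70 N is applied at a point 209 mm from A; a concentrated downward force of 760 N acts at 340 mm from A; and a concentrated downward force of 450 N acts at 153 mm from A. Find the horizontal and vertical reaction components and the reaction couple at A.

A_x = 0, A_y = 2268 N, M_A = 812400 N·mm

Resultant of the distributed load: 1.2 × 265 = 318 N at 453.5 mm from A.
ΣF_x = 0: A_x = 0.
ΣF_y = 0: A_y − 1.2·265 − 670 − 70 − 760 − 450 = 0 → A_y = 2268 N.
ΣM about A: M_A − (1.2·265)·453.5 − 670·487 − 70·209 − 760·340 − 450·153 = 0 → M_A = 812400 N·mm.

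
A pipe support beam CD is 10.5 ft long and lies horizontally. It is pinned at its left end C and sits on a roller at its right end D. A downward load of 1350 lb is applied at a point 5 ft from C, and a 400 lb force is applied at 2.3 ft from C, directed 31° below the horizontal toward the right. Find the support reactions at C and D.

ΣM about C: D_y·10.5 − 1350·5 − 400·sin31°·2.3 = 0 → D_y = 7223.84/10.5 = 687.985 ≈ 688.0 lb.
ΣF_y = 0: C_y + 687.985 − 1350 − 400·sin31° = 0 → C_y = 868.0 lb.
ΣF_x = 0: C_x + 400·cos31° = 0 → C_x = -342.9 lb.

C_x = -342.9 lb, C_y = 868.0 lb, D_y = 688.0 lb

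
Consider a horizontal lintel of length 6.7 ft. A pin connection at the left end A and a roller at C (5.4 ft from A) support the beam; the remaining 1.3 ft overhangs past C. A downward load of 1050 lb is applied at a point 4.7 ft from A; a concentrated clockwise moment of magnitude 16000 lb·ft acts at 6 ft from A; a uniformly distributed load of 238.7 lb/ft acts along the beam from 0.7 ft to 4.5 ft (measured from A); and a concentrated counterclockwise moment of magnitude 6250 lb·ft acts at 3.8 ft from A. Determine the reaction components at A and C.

Resultant of the distributed load: 238.7 × 3.8 = 907.06 lb at 2.6 ft from A.
ΣM about A: C_y·5.4 − 1050·4.7 − 16000 − (238.7·3.8)·2.6 + 6250 = 0 → C_y = 17043.356/5.4 = 3156.18 ≈ 3156 lb.
ΣF_y = 0: A_y + 3156.18 − 1050 − 238.7·3.8 = 0 → A_y = -1199 lb.
ΣF_x = 0: no horizontal applied forces, so A_x = 0.

A_x = 0, A_y = -1199 lb, C_y = 3156 lb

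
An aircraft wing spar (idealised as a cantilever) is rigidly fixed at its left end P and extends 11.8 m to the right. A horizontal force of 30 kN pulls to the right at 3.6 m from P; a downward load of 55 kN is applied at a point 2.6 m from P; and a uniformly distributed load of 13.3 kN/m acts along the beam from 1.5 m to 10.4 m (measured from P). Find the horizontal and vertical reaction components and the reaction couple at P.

P_x = -30.00 kN, P_y = 173.4 kN, M_P = 847.3 kN·m

Resultant of the distributed load: 13.3 × 8.9 = 118.37 kN at 5.95 m from P.
ΣF_x = 0: P_x + 30 = 0 → P_x = -30.00 kN.
ΣF_y = 0: P_y − 55 − 13.3·8.9 = 0 → P_y = 173.4 kN.
ΣM about P: M_P − 55·2.6 − (13.3·8.9)·5.95 = 0 → M_P = 847.3 kN·m.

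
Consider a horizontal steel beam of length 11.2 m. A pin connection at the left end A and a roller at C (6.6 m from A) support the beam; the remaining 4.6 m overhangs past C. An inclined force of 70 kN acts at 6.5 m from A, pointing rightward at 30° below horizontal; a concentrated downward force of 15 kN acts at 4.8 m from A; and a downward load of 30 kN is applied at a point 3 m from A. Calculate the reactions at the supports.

Moments about A: C_y·6.6 − 70·sin30°·6.5 − 15·4.8 − 30·3 = 0 → C_y = 389.5/6.6 = 59.0152 ≈ 59.02 kN.
ΣF_y = 0: A_y + 59.0152 − 70·sin30° − 15 − 30 = 0 → A_y = 20.98 kN.
ΣF_x = 0: A_x + 70·cos30° = 0 → A_x = -60.62 kN.

A_x = -60.62 kN, A_y = 20.98 kN, C_y = 59.02 kN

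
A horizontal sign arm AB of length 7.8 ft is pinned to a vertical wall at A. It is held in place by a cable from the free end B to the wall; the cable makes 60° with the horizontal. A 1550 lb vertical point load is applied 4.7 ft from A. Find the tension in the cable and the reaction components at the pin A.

ΣM about A: T·sin60°·7.8 − 1550·4.7 = 0 → T = 7285/(7.8·0.866025) = 1078.46 ≈ 1078 lb.
ΣF_x = 0: A_x − T·cos60° = 0 → A_x = 1078.46 × 0.5 = 539.2 lb.
ΣF_y = 0: A_y + T·sin60° − 1550 = 0 → A_y = 1550 − 1078.46 × 0.866025 = 616.0 lb.

T = 1078 lb, A_x = 539.2 lb, A_y = 616.0 lb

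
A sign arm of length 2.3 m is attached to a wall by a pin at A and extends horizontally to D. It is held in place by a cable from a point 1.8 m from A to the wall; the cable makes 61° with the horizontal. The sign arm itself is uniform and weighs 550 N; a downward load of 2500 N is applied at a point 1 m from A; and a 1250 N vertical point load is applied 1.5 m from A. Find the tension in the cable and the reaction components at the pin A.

ΣM about A: T·sin61°·1.8 − 550·1.15 − 2500·1 − 1250·1.5 = 0 → T = 5007.5/(1.8·0.87462) = 3180.75 ≈ 3181 N.
ΣF_x = 0: A_x − T·cos61° = 0 → A_x = 3180.75 × 0.48481 = 1542 N.
ΣF_y = 0: A_y + T·sin61° − 550 − 2500 − 1250 = 0 → A_y = 4300 − 3180.75 × 0.87462 = 1518 N.

T = 3181 N, A_x = 1542 N, A_y = 1518 N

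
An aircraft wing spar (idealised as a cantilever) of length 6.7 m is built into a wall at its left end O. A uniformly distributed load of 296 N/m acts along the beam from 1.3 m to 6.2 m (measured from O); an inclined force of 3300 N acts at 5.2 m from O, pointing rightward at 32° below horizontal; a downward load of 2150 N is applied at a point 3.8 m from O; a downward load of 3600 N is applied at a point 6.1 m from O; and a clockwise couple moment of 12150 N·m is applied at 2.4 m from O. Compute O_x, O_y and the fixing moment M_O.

Resultant of the distributed load: 296 × 4.9 = 1450.4 N at 3.75 m from O.
ΣF_x = 0: O_x + 3300·cos32° = 0 → O_x = -2799 N.
ΣF_y = 0: O_y − 296·4.9 − 3300·sin32° − 2150 − 3600 = 0 → O_y = 8949 N.
ΣM about O: M_O − (296·4.9)·3.75 − 3300·sin32°·5.2 − 2150·3.8 − 3600·6.1 − 12150 = 0 → M_O = 56810 N·m.

O_x = -2799 N, O_y = 8949 N, M_O = 56810 N·m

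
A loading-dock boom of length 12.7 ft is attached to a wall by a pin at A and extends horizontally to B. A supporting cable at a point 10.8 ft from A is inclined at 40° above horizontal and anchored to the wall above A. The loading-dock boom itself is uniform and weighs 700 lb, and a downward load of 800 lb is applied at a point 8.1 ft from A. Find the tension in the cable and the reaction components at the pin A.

ΣM about A: T·sin40°·10.8 − 700·6.35 − 800·8.1 = 0 → T = 10925/(10.8·0.642788) = 1573.73 ≈ 1574 lb.
ΣF_x = 0: A_x − T·cos40° = 0 → A_x = 1573.73 × 0.766044 = 1206 lb.
ΣF_y = 0: A_y + T·sin40° − 700 − 800 = 0 → A_y = 1500 − 1573.73 × 0.642788 = 488.4 lb.

T = 1574 lb, A_x = 1206 lb, A_y = 488.4 lb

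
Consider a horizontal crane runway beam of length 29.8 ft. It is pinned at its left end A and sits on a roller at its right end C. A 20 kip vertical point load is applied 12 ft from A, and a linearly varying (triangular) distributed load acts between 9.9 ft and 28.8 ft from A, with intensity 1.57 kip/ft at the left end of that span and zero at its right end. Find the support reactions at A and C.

A_x = 0, A_y = 18.72 kip, C_y = 16.12 kip

Resultant of the triangular load: ½ × 1.57 × 18.9 = 14.8365 kip, acting at 16.2 ft from A (one-third of the span from the peak).
Moments about A: C_y·29.8 − 20·12 − (½·1.57·18.9)·16.2 = 0 → C_y = 480.3513/29.8 = 16.1192 ≈ 16.12 kip.
ΣF_y = 0: A_y + 16.1192 − 20 − ½·1.57·18.9 = 0 → A_y = 18.72 kip.
ΣF_x = 0: no horizontal applied forces, so A_x = 0.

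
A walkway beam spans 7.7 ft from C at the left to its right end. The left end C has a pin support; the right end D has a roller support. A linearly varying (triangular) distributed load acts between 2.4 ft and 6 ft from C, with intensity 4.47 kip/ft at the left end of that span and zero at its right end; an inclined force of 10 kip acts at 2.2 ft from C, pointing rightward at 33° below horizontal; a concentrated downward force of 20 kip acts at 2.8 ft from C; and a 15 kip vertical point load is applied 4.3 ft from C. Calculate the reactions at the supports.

Resultant of the triangular load: ½ × 4.47 × 3.6 = 8.046 kip, acting at 3.6 ft from C (one-third of the span from the peak).
Moments about C: D_y·7.7 − (½·4.47·3.6)·3.6 − 10·sin33°·2.2 − 20·2.8 − 15·4.3 = 0 → D_y = 161.448/7.7 = 20.9673 ≈ 20.97 kip.
ΣF_y = 0: C_y + 20.9673 − ½·4.47·3.6 − 10·sin33° − 20 − 15 = 0 → C_y = 27.53 kip.
ΣF_x = 0: C_x + 10·cos33° = 0 → C_x = -8.387 kip.

C_x = -8.387 kip, C_y = 27.53 kip, D_y = 20.97 kip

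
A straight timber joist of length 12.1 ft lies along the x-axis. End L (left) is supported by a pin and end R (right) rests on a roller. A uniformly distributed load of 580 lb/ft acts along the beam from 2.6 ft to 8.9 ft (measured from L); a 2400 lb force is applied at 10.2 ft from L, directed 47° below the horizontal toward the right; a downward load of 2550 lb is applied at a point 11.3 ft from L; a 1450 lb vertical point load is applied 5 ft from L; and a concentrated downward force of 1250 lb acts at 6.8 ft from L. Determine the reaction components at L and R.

Resultant of the distributed load: 580 × 6.3 = 3654 lb at 5.75 ft from L.
Moments about L: R_y·12.1 − (580·6.3)·5.75 − 2400·sin47°·10.2 − 2550·11.3 − 1450·5 − 1250·6.8 = 0 → R_y = 83479/12.1 = 6899.09 ≈ 6899 lb.
ΣF_y = 0: L_y + 6899.09 − 580·6.3 − 2400·sin47° − 2550 − 1450 − 1250 = 0 → L_y = 3760 lb.
ΣF_x = 0: L_x + 2400·cos47° = 0 → L_x = -1637 lb.

L_x = -1637 lb, L_y = 3760 lb, R_y = 6899 lb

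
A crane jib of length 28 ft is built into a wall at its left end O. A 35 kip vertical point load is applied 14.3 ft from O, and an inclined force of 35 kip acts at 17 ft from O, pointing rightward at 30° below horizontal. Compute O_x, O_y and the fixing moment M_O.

O_x = -30.31 kip, O_y = 52.50 kip, M_O = 798.0 kip·ft

ΣF_x = 0: O_x + 35·cos30° = 0 → O_x = -30.31 kip.
ΣF_y = 0: O_y − 35 − 35·sin30° = 0 → O_y = 52.50 kip.
ΣM about O: M_O − 35·14.3 − 35·sin30°·17 = 0 → M_O = 798.0 kip·ft.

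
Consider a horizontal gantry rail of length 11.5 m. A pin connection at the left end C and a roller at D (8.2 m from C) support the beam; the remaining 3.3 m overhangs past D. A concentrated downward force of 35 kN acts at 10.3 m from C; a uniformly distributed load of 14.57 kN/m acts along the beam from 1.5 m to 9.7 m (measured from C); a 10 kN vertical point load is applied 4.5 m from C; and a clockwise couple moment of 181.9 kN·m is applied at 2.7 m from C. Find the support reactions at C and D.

Resultant of the distributed load: 14.57 × 8.2 = 119.474 kN at 5.6 m from C.
Taking moments about C: D_y·8.2 − 35·10.3 − (14.57·8.2)·5.6 − 10·4.5 − 181.9 = 0 → D_y = 1256.4544/8.2 = 153.226 ≈ 153.2 kN.
ΣF_y = 0: C_y + 153.226 − 35 − 14.57·8.2 − 10 = 0 → C_y = 11.25 kN.
ΣF_x = 0: no horizontal applied forces, so C_x = 0.

C_x = 0, C_y = 11.25 kN, D_y = 153.2 kN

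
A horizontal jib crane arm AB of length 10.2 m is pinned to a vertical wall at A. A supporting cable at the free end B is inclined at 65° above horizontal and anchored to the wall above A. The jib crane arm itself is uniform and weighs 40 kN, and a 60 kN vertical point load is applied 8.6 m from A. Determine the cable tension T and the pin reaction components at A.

ΣM about A: T·sin65°·10.2 − 40·5.1 − 60·8.6 = 0 → T = 720/(10.2·0.906308) = 77.8855 ≈ 77.89 kN.
ΣF_x = 0: A_x − T·cos65° = 0 → A_x = 77.8855 × 0.422618 = 32.92 kN.
ΣF_y = 0: A_y + T·sin65° − 40 − 60 = 0 → A_y = 100 − 77.8855 × 0.906308 = 29.41 kN.

T = 77.89 kN, A_x = 32.92 kN, A_y = 29.41 kN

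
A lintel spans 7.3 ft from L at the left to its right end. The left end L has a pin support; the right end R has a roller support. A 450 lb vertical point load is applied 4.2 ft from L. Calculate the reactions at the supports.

L_x = 0, L_y = 191.1 lb, R_y = 258.9 lb

Moments about L: R_y·7.3 − 450·4.2 = 0 → R_y = 1890/7.3 = 258.904 ≈ 258.9 lb.
ΣF_y = 0: L_y + 258.904 − 450 = 0 → L_y = 191.1 lb.
ΣF_x = 0: no horizontal applied forces, so L_x = 0.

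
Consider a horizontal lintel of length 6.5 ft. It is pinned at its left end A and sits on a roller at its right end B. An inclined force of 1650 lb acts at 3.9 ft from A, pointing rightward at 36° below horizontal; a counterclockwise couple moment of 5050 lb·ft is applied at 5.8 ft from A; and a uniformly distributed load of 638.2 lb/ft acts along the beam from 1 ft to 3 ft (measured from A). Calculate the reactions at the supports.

A_x = -1335 lb, A_y = 2049 lb, B_y = 197.7 lb

Resultant of the distributed load: 638.2 × 2 = 1276.4 lb at 2 ft from A.
Moments about A: B_y·6.5 − 1650·sin36°·3.9 + 5050 − (638.2·2)·2 = 0 → B_y = 1285.2/6.5 = 197.723 ≈ 197.7 lb.
ΣF_y = 0: A_y + 197.723 − 1650·sin36° − 638.2·2 = 0 → A_y = 2049 lb.
ΣF_x = 0: A_x + 1650·cos36° = 0 → A_x = -1335 lb.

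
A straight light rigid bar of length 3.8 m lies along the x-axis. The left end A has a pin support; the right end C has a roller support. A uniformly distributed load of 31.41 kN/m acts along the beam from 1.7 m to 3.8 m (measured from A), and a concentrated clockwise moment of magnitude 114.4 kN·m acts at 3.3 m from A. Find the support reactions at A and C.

Resultant of the distributed load: 31.41 × 2.1 = 65.961 kN at 2.75 m from A.
Taking moments about A: C_y·3.8 − (31.41·2.1)·2.75 − 114.4 = 0 → C_y = 295.79275/3.8 = 77.8402 ≈ 77.84 kN.
ΣF_y = 0: A_y + 77.8402 − 31.41·2.1 = 0 → A_y = -11.88 kN.
ΣF_x = 0: no horizontal applied forces, so A_x = 0.

A_x = 0, A_y = -11.88 kN, C_y = 77.84 kN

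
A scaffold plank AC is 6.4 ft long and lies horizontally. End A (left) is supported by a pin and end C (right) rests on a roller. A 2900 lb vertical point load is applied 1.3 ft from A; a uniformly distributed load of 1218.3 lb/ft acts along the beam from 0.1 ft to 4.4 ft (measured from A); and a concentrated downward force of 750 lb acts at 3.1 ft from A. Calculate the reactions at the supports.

A_x = 0, A_y = 6095 lb, C_y = 2794 lb

Resultant of the distributed load: 1218.3 × 4.3 = 5238.69 lb at 2.25 ft from A.
ΣM about A: C_y·6.4 − 2900·1.3 − (1218.3·4.3)·2.25 − 750·3.1 = 0 → C_y = 17882.0525/6.4 = 2794.07 ≈ 2794 lb.
ΣF_y = 0: A_y + 2794.07 − 2900 − 1218.3·4.3 − 750 = 0 → A_y = 6095 lb.
ΣF_x = 0: no horizontal applied forces, so A_x = 0.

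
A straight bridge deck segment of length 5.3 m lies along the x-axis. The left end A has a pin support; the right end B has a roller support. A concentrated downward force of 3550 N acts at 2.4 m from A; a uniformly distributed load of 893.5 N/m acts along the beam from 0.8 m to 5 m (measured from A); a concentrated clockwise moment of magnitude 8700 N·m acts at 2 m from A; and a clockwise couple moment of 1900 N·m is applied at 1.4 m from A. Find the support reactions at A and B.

Resultant of the distributed load: 893.5 × 4.2 = 3752.7 N at 2.9 m from A.
Taking moments about A: B_y·5.3 − 3550·2.4 − (893.5·4.2)·2.9 − 8700 − 1900 = 0 → B_y = 30002.83/5.3 = 5660.91 ≈ 5661 N.
ΣF_y = 0: A_y + 5660.91 − 3550 − 893.5·4.2 = 0 → A_y = 1642 N.
ΣF_x = 0: no horizontal applied forces, so A_x = 0.

A_x = 0, A_y = 1642 N, B_y = 5661 N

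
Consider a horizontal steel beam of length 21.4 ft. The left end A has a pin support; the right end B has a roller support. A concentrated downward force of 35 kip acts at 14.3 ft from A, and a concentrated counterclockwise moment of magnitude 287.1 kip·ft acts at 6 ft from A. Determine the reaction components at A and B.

Moments about A: B_y·21.4 − 35·14.3 + 287.1 = 0 → B_y = 213.4/21.4 = 9.97196 ≈ 9.972 kip.
ΣF_y = 0: A_y + 9.97196 − 35 = 0 → A_y = 25.03 kip.
ΣF_x = 0: no horizontal applied forces, so A_x = 0.

A_x = 0, A_y = 25.03 kip, B_y = 9.972 kip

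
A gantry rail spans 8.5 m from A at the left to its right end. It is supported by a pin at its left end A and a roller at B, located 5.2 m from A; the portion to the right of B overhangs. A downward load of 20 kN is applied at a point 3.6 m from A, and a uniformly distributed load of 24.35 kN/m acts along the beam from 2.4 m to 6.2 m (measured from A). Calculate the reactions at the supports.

Resultant of the distributed load: 24.35 × 3.8 = 92.53 kN at 4.3 m from A.
Taking moments about A: B_y·5.2 − 20·3.6 − (24.35·3.8)·4.3 = 0 → B_y = 469.879/5.2 = 90.3613 ≈ 90.36 kN.
ΣF_y = 0: A_y + 90.3613 − 20 − 24.35·3.8 = 0 → A_y = 22.17 kN.
ΣF_x = 0: no horizontal applied forces, so A_x = 0.

A_x = 0, A_y = 22.17 kN, B_y = 90.36 kN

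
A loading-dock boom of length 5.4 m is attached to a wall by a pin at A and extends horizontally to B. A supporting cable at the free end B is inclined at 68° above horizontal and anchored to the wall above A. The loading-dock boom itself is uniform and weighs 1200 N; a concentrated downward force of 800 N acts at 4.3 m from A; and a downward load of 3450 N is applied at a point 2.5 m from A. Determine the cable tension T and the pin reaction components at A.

T = 3057 N, A_x = 1145 N, A_y = 2616 N

ΣM about A: T·sin68°·5.4 − 1200·2.7 − 800·4.3 − 3450·2.5 = 0 → T = 15305/(5.4·0.927184) = 3056.85 ≈ 3057 N.
ΣF_x = 0: A_x − T·cos68° = 0 → A_x = 3056.85 × 0.374607 = 1145 N.
ΣF_y = 0: A_y + T·sin68° − 1200 − 800 − 3450 = 0 → A_y = 5450 − 3056.85 × 0.927184 = 2616 N.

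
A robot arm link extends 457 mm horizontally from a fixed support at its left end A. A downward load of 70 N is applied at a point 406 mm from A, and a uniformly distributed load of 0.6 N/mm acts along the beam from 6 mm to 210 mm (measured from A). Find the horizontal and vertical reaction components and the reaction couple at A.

A_x = 0, A_y = 192.4 N, M_A = 41640 N·mm

Resultant of the distributed load: 0.6 × 204 = 122.4 N at 108 mm from A.
ΣF_x = 0: A_x = 0.
ΣF_y = 0: A_y − 70 − 0.6·204 = 0 → A_y = 192.4 N.
ΣM about A: M_A − 70·406 − (0.6·204)·108 = 0 → M_A = 41640 N·mm.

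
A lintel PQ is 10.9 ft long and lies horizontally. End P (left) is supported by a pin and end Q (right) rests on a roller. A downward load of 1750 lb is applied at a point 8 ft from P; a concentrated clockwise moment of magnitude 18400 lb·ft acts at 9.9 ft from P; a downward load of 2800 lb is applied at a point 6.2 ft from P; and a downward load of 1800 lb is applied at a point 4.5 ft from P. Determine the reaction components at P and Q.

P_x = 0, P_y = 1042 lb, Q_y = 5308 lb

ΣM about P: Q_y·10.9 − 1750·8 − 18400 − 2800·6.2 − 1800·4.5 = 0 → Q_y = 57860/10.9 = 5308.26 ≈ 5308 lb.
ΣF_y = 0: P_y + 5308.26 − 1750 − 2800 − 1800 = 0 → P_y = 1042 lb.
ΣF_x = 0: no horizontal applied forces, so P_x = 0.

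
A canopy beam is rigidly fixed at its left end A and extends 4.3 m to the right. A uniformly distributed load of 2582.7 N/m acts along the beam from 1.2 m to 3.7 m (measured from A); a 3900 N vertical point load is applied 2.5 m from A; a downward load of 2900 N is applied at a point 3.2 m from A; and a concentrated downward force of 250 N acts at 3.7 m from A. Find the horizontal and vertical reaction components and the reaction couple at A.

A_x = 0, A_y = 13510 N, M_A = 35770 N·m

Resultant of the distributed load: 2582.7 × 2.5 = 6456.75 N at 2.45 m from A.
ΣF_x = 0: A_x = 0.
ΣF_y = 0: A_y − 2582.7·2.5 − 3900 − 2900 − 250 = 0 → A_y = 13510 N.
ΣM about A: M_A − (2582.7·2.5)·2.45 − 3900·2.5 − 2900·3.2 − 250·3.7 = 0 → M_A = 35770 N·m.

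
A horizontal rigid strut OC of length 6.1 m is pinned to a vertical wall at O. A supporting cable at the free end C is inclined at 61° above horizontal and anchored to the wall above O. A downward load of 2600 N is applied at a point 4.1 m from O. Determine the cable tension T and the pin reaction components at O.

ΣM about O: T·sin61°·6.1 − 2600·4.1 = 0 → T = 10660/(6.1·0.87462) = 1998.06 ≈ 1998 N.
ΣF_x = 0: O_x − T·cos61° = 0 → O_x = 1998.06 × 0.48481 = 968.7 N.
ΣF_y = 0: O_y + T·sin61° − 2600 = 0 → O_y = 2600 − 1998.06 × 0.87462 = 852.5 N.

T = 1998 N, O_x = 968.7 N, O_y = 852.5 N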